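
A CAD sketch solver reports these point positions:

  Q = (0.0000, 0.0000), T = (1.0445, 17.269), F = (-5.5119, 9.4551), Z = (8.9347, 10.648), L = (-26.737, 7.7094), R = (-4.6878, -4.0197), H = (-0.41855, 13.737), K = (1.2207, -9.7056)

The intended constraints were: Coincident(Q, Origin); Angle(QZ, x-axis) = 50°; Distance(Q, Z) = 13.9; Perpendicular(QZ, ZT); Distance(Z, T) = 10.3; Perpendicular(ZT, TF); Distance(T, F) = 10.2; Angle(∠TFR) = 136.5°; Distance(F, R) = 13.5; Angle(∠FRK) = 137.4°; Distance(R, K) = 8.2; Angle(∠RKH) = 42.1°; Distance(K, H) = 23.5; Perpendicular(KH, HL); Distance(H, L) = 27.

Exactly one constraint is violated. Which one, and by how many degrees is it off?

Perpendicular(KH, HL) — off by 8.90°.

Q = (0.00, 0.00) ✓; QZ at 50.00° ✓; |QZ| = 13.90 ✓; ∠(QZ, ZT) = 90.00° ✓; |ZT| = 10.30 ✓; ∠(ZT, TF) = 90.00° ✓; |TF| = 10.20 ✓; ∠TFR = 136.5° ✓; |FR| = 13.50 ✓; ∠FRK = 137.4° ✓; |RK| = 8.200 ✓; ∠RKH = 42.10° ✓; |KH| = 23.50 ✓; ∠(KH, HL) = 98.90° ✗; |HL| = 27.00 ✓.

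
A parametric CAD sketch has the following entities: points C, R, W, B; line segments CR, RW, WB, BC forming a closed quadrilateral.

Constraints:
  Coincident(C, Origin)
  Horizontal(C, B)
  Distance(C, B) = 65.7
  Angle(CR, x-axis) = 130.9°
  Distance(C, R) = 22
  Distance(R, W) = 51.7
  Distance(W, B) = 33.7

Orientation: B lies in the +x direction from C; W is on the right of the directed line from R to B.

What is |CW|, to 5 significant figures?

32.847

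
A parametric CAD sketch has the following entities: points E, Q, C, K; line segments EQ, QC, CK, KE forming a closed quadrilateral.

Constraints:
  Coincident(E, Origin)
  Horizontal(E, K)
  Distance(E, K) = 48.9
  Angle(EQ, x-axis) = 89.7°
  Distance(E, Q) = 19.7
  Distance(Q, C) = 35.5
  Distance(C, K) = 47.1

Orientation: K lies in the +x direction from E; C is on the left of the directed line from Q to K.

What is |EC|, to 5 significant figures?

50.345

Checks: E = (0.00, 0.00) ✓; |QC| = 35.50 ✓; |CK| = 47.10 ✓.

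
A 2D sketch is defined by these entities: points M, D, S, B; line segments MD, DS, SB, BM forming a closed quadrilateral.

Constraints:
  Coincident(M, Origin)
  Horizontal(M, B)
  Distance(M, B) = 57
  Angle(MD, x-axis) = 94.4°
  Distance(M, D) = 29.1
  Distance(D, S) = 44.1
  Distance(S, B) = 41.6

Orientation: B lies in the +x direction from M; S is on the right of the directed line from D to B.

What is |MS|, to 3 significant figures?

20.0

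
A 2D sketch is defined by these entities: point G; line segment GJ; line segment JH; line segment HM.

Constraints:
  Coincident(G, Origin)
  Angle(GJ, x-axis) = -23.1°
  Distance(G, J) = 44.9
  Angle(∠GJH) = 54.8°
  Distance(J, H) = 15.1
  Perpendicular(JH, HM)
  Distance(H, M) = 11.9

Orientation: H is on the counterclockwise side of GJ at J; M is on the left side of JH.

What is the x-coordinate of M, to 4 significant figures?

26.50

G is at the origin; GJ runs at -23.1° with length 44.9, so J = 44.9·(cos -23.1°, sin -23.1°) = (41.30, -17.62). ∠GJH = 54.8°, so JH runs at -23.1° + (180° − 54.8°) = 102.1° from the x-axis; with |JH| = 15.1, H = J + 15.1·(cos 102.1°, sin 102.1°) = (38.13, -2.851). JH ⟂ HM; with |HM| = 11.9 on the left of JH, M = H + 11.9·(-0.9778, -0.2096) = (26.50, -5.346). So M.x = 26.50.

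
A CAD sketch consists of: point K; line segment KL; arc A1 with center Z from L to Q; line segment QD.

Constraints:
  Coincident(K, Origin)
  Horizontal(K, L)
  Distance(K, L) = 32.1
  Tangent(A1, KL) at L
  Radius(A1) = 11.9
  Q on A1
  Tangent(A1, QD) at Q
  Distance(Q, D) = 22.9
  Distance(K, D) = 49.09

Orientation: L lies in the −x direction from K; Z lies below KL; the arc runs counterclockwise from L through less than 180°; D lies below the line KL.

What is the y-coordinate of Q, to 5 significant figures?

-17.655

Checks: |KL| = 32.10 ✓; |ZQ| = 11.90 ✓; ∠(ZQ, QD) = 90.00° ✓; |QD| = 22.90 ✓; |KD| = 49.09 ✓.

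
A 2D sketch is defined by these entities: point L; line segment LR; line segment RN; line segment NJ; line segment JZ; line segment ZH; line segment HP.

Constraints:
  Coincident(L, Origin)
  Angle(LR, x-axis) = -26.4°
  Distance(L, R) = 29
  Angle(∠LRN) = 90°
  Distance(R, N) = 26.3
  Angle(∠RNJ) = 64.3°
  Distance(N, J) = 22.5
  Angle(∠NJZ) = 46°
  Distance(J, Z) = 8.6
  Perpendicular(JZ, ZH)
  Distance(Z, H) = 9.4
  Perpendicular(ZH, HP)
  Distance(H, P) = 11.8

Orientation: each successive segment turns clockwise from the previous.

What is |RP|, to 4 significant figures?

33.18

L is at the origin; LR runs at -26.4° with length 29.0, so R = (25.98, -12.89). ∠LRN = 90.0° gives RN at -116.4° from the x-axis; with |RN| = 26.3, N = (14.28, -36.45). ∠RNJ = 64.3° gives NJ at 127.9° from the x-axis; with |NJ| = 22.5, J = (0.4603, -18.70). ∠NJZ = 46.0° gives JZ at -6.100° from the x-axis; with |JZ| = 8.6, Z = (9.012, -19.61). The perpendicularity gives ZH at right angles to JZ, so ZH runs at -96.10°; with |ZH| = 9.4, H = (8.013, -28.96). The perpendicularity gives HP at right angles to ZH, so HP runs at 173.9°; with |HP| = 11.8, P = (-3.720, -27.70). Then |RP| = |P − R| = 33.18.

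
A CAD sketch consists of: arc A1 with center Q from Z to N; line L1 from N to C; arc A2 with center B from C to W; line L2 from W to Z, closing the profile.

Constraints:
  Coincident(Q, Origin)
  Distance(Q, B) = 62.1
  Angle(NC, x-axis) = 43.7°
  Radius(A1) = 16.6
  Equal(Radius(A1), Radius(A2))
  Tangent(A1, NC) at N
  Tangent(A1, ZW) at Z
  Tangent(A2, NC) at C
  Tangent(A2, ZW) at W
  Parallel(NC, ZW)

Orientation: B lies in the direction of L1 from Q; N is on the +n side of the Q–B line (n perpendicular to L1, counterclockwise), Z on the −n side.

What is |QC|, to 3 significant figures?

64.3

The slot axis is L1's direction at 43.7°, so u = (cos 43.7°, sin 43.7°) = (0.723, 0.691) and n = (−sin 43.7°, cos 43.7°) = (-0.691, 0.723). Q is at the origin and B lies 62.1 along u from Q, so B = 62.1·u = (44.9, 42.9). Tangency of A1 to both parallel lines with radius 16.6 puts N and Z at Q ± 16.6·n: N = (-11.5, 12.0), Z = (11.5, -12.0). Equal radii place C and W the same way about B: C = B + 16.6·n = (33.4, 54.9), W = B − 16.6·n = (56.4, 30.9). Then |QC| = |C − Q| = 64.3.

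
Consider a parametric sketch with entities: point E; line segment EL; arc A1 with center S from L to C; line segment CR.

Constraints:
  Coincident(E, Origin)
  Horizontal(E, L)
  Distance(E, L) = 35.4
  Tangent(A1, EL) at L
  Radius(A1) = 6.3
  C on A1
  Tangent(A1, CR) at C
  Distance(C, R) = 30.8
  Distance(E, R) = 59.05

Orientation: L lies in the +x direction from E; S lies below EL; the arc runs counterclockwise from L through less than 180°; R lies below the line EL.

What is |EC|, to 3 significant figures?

31.7

E is at the origin; EL is horizontal with |EL| = 35.4 and L on the +x side, so L = (35.4, 0.00). The tangent condition forces SL to be normal to EL, so S = L + (0, -6.3) = (35.4, -6.30). Since SC ⟂ CR (tangency), |SR| = √(6.3² + 30.8²) = 31.4 regardless of where C sits on A1. So R lies on both circle(E, 59.05) and circle(S, 31.4); the below-EL intersection is R = (47.2, -35.4). C is the foot of the tangent from R: C = (30.2, -9.80).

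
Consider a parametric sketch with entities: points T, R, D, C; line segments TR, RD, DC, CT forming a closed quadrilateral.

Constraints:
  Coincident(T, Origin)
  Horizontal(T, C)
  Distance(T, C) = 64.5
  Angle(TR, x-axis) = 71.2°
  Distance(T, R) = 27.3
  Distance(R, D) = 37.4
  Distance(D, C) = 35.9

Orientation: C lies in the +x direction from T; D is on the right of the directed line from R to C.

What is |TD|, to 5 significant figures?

29.576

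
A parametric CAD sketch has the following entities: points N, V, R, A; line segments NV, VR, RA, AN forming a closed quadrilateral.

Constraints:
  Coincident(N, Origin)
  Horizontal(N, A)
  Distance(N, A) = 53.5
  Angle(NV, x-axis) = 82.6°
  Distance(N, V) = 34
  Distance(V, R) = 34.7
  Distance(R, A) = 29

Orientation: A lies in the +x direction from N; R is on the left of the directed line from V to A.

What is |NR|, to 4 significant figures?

44.98

N is at the origin; NA is horizontal with |NA| = 53.5 and A in +x, so A = (53.5, 0). NV runs at 82.6° with |NV| = 34.0, so V = (4.379, 33.72). R is determined by |VR| = 34.7 and |RA| = 29.0 together: it lies at the intersection of circle(V, 34.7) and circle(A, 29.0). With |VA| = 59.58, the foot of the radical line on VA is 32.84 from V and the perpendicular offset is √(34.7² − 32.84²) = 11.22. Taking the left-of-VA solution: R = (37.80, 24.38).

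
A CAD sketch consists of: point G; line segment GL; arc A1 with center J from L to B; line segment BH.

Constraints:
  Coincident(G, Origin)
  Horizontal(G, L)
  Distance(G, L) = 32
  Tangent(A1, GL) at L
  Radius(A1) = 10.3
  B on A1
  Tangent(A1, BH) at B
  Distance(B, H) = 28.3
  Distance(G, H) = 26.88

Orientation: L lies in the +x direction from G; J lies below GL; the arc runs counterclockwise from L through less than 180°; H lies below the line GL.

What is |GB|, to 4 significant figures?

24.24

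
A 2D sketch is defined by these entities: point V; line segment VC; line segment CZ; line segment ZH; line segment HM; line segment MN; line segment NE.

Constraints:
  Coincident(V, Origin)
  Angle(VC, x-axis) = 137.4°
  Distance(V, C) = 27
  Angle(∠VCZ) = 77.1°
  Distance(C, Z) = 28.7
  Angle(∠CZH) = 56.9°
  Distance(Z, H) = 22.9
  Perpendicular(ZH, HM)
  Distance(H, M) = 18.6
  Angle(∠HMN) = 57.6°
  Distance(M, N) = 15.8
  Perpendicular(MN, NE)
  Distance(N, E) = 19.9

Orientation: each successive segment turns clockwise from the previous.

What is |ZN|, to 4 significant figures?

13.93

V is at the origin; VC runs at 137.4° with length 27.0, so C = (-19.87, 18.28). ∠VCZ = 77.1° gives CZ at 34.50° from the x-axis; with |CZ| = 28.7, Z = (3.778, 34.53). ∠CZH = 56.9° gives ZH at -88.60° from the x-axis; with |ZH| = 22.9, H = (4.337, 11.64). The perpendicularity gives HM at right angles to ZH, so HM runs at -178.6°; with |HM| = 18.6, M = (-14.26, 11.18). ∠HMN = 57.6° gives MN at 59.00° from the x-axis; with |MN| = 15.8, N = (-6.120, 24.73). Then |ZN| = |N − Z| = 13.93.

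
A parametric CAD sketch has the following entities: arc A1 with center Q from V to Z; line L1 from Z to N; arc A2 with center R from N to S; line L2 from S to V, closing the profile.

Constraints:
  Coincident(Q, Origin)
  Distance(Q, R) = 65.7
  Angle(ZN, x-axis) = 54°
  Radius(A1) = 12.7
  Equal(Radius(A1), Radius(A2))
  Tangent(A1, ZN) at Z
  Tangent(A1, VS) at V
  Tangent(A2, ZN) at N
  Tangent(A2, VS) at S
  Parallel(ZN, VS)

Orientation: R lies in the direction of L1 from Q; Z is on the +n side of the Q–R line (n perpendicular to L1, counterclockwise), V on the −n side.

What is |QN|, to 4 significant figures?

66.92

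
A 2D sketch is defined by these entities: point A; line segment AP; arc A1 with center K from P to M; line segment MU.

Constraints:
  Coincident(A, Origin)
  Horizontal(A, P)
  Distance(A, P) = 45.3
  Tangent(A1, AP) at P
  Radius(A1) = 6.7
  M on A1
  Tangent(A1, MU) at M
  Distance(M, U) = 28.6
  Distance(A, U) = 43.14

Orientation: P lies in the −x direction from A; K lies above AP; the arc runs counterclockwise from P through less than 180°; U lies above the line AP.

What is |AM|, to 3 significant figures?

39.2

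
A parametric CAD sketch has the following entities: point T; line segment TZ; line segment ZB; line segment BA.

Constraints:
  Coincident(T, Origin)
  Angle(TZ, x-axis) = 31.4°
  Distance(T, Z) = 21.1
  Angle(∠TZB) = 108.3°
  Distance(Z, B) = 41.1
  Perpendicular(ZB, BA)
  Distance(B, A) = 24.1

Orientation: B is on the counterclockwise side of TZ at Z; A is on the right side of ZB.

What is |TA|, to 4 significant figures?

65.00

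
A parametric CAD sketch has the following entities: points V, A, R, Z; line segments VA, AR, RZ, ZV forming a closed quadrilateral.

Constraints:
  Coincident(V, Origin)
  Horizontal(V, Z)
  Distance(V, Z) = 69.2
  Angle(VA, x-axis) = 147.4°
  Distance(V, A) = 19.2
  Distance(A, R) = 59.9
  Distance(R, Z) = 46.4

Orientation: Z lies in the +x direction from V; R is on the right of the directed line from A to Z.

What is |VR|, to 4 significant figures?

40.82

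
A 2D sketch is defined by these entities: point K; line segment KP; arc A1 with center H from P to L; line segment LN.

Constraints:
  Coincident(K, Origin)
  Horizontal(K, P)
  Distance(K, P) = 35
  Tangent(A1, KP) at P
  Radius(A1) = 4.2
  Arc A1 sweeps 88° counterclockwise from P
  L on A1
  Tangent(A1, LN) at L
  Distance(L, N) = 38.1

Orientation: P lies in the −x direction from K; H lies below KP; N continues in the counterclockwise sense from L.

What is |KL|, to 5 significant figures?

39.406

K is at the origin; K and P share the same y with |KP| = 35.0 and P on the −x side, so P = (-35.000, 0.0000). The tangent condition forces HP to be normal to KP, so H = P + (0, -4.2) = (-35.000, -4.2000). On A1, P sits at bearing 90° from H; an 88° counterclockwise sweep puts L at bearing 178°, so L = H + 4.2·(cos 178°, sin 178°) = (-39.197, -4.0534). Then |KL| = |L − K| = 39.406.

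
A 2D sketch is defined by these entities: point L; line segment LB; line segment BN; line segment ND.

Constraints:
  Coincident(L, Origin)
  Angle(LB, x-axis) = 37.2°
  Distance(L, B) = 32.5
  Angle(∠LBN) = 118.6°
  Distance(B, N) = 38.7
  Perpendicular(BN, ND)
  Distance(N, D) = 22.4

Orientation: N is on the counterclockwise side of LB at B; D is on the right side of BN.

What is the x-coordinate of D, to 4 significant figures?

42.25

∠LBN = 118.6°, so BN runs at 37.2° + (180° − 118.6°) = 98.60° from the x-axis; with |BN| = 38.7, N = B + 38.7·(cos 98.60°, sin 98.60°) = (20.10, 57.91). The perpendicularity gives ND at right angles to BN; with |ND| = 22.4 on the right of BN, D = N + 22.4·(0.9888, 0.1495) = (42.25, 61.26). So D.x = 42.25.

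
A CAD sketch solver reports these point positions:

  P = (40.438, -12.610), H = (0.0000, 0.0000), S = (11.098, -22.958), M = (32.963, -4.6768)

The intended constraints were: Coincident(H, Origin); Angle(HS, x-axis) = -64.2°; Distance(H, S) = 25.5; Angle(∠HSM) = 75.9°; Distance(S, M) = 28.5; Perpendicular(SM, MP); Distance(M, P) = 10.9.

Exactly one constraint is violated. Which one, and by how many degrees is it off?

Perpendicular(SM, MP) — off by 3.40°.

H = (0.00, 0.00) ✓; HS at -64.20° ✓; |HS| = 25.50 ✓; ∠HSM = 75.90° ✓; |SM| = 28.50 ✓; ∠(SM, MP) = 86.60° ✗; |MP| = 10.90 ✓.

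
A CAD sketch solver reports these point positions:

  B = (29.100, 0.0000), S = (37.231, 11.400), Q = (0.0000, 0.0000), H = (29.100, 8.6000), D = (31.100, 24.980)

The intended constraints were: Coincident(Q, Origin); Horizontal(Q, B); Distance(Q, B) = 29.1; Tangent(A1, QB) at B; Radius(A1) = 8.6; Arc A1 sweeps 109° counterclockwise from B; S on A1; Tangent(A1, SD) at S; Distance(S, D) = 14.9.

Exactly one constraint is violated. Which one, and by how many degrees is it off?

Tangent(A1, SD) at S — off by 5.30°.

Q = (0.00, 0.00) ✓; Q.y = 0.00, B.y = 0.00 ✓; |QB| = 29.10 ✓; ∠(HB, BQ) = 90.00° ✓; |HB| = 8.600 ✓; bearing(H→S) − bearing(H→B) = 109.0° ✓; |HS| = 8.600 ✓; ∠(HS, SD) = 84.70° ✗; |SD| = 14.90 ✓.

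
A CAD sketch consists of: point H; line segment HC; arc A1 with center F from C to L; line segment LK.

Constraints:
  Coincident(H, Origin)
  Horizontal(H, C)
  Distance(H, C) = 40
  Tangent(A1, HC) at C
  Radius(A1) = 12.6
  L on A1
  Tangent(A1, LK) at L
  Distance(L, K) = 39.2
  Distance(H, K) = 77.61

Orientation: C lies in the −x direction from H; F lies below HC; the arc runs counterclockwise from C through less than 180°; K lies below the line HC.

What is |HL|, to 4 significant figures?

53.20

H is at the origin; H and C share the same y with |HC| = 40.0 and C on the −x side, so C = (-40.00, 0.000). Since A1 is tangent to HC there, FC ⟂ HC, so F = C + (0, -12.6) = (-40.00, -12.60). Since FL ⟂ LK (tangency), |FK| = √(12.6² + 39.2²) = 41.18 regardless of where L sits on A1. So K lies on both circle(H, 77.61) and circle(F, 41.18); the below-HC intersection is K = (-60.95, -48.05). L is the foot of the tangent from K: L = (-52.29, -9.817).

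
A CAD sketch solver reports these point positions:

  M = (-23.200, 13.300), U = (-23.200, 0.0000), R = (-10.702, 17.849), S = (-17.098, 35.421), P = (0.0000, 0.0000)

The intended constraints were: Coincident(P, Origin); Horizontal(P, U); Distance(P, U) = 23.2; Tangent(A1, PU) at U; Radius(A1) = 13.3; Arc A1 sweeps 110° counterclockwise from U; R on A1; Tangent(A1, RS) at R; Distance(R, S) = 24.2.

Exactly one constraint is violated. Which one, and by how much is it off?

Distance(R, S) = 24.2 — off by 5.50.

P = (0.00, 0.00) ✓; P.y = 0.00, U.y = 0.00 ✓; |PU| = 23.20 ✓; ∠(MU, UP) = 90.00° ✓; |MU| = 13.30 ✓; bearing(M→R) − bearing(M→U) = 110.0° ✓; |MR| = 13.30 ✓; ∠(MR, RS) = 90.00° ✓; |RS| = 18.70 ✗.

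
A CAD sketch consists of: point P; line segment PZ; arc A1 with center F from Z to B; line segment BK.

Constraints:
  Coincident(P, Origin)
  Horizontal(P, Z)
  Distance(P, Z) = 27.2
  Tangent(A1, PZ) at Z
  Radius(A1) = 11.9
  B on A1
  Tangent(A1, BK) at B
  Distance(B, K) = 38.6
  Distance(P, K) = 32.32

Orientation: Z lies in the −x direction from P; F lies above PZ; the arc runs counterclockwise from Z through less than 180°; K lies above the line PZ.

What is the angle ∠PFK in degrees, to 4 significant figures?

52.25°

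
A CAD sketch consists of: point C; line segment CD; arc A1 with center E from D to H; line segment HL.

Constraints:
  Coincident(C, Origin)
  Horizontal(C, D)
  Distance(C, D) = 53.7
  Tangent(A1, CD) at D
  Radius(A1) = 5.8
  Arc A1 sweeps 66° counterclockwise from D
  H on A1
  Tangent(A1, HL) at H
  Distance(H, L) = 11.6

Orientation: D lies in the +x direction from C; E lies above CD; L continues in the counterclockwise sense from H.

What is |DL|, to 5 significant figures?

17.245

C is at the origin; CD is horizontal with |CD| = 53.7 and D on the +x side, so D = (53.700, 0.0000). Tangency of A1 to CD means the radius ED is perpendicular to CD, so E = D + (0, 5.8) = (53.700, 5.8000). On A1, D sits at bearing -90° from E; a 66° counterclockwise sweep puts H at bearing -24°, so H = E + 5.8·(cos -24°, sin -24°) = (58.999, 3.4409). Tangency of A1 to HL means the radius EH is perpendicular to HL, so HL runs along (−sin -24°, cos -24°); with |HL| = 11.6, L = (63.717, 14.038). Then |DL| = |L − D| = 17.245.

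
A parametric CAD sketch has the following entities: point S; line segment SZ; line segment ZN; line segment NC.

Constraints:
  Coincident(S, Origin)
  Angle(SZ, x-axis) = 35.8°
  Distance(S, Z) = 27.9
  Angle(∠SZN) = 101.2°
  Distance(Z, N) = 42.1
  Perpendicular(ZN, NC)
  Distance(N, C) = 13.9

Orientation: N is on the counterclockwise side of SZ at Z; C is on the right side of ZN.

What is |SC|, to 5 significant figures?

62.938

S is at the origin; SZ runs at 35.8° with length 27.9, so Z = 27.9·(cos 35.8°, sin 35.8°) = (22.629, 16.320). ∠SZN = 101.2°, so ZN runs at 35.8° + (180° − 101.2°) = 114.60° from the x-axis; with |ZN| = 42.1, N = Z + 42.1·(cos 114.60°, sin 114.60°) = (5.1033, 54.599). The perpendicularity gives NC at right angles to ZN; with |NC| = 13.9 on the right of ZN, C = N + 13.9·(0.90924, 0.41628) = (17.742, 60.385). Then |SC| = |C − S| = 62.938.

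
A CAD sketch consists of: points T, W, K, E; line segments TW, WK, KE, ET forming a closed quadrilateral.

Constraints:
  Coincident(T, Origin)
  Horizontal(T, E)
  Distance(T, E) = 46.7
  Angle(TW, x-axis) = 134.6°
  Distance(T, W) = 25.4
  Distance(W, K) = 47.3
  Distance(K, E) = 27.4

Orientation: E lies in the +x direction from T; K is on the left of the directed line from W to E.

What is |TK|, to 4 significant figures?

36.22

T is at the origin; T and E share the same y with |TE| = 46.7 and E in +x, so E = (46.7, 0). TW runs at 134.6° with |TW| = 25.4, so W = (-17.83, 18.09). K is determined by |WK| = 47.3 and |KE| = 27.4 together: it lies at the intersection of circle(W, 47.3) and circle(E, 27.4). With |WE| = 67.02, the foot of the radical line on WE is 44.60 from W and the perpendicular offset is √(47.3² − 44.60²) = 15.75. Taking the left-of-WE solution: K = (29.36, 21.22).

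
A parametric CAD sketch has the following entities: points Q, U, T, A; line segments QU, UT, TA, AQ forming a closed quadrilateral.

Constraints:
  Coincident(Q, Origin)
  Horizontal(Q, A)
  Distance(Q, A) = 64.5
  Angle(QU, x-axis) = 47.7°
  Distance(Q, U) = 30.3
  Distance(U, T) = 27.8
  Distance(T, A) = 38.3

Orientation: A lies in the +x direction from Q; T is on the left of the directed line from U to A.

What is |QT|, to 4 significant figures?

56.81

Q is at the origin; Q and A share the same y with |QA| = 64.5 and A in +x, so A = (64.5, 0). QU runs at 47.7° with |QU| = 30.3, so U = (20.39, 22.41). T is determined by |UT| = 27.8 and |TA| = 38.3 together: it lies at the intersection of circle(U, 27.8) and circle(A, 38.3). With |UA| = 49.47, the foot of the radical line on UA is 17.72 from U and the perpendicular offset is √(27.8² − 17.72²) = 21.42. Taking the left-of-UA solution: T = (45.89, 33.48).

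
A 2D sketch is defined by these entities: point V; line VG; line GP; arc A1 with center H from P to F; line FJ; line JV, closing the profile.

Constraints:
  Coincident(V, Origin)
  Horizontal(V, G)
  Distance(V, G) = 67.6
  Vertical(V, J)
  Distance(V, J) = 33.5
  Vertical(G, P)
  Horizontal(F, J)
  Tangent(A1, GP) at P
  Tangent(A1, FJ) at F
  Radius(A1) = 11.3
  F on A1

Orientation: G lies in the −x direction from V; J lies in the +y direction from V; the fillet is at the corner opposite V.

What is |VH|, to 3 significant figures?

60.5

V and J share the same x with |VJ| = 33.5 and J on the +y side, so J = (0.00, 33.5). The virtual corner opposite V is at (-67.6, 33.5). Tangency of A1 to GP means the radius HP is perpendicular to GP and since A1 is tangent to FJ there, HF ⟂ FJ, with radius 11.3, so the center H sits 11.3 in from both sides at H = (-56.3, 22.2). Then |VH| = |H − V| = 60.5.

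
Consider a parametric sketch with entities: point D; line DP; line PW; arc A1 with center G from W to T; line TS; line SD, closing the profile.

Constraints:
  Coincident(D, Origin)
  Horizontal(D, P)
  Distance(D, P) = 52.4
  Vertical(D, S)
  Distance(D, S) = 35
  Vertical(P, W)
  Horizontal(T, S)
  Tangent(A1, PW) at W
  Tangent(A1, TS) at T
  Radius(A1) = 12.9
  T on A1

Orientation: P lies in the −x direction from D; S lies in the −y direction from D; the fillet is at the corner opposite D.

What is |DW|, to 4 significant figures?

56.87

D is at the origin; D and P share the same y with |DP| = 52.4 and P on the −x side, so P = (-52.40, 0.000). DS is vertical with |DS| = 35.0 and S on the −y side, so S = (0.000, -35.00). The virtual corner opposite D is at (-52.40, -35.00). The tangent condition forces GW to be normal to PW and the tangent condition forces GT to be normal to TS, with radius 12.9, so the center G sits 12.9 in from both sides at G = (-39.50, -22.10). That places the tangent points at W = (-52.40, -22.10) on PW and T = (-39.50, -35.00) on TS. Then |DW| = |W − D| = 56.87.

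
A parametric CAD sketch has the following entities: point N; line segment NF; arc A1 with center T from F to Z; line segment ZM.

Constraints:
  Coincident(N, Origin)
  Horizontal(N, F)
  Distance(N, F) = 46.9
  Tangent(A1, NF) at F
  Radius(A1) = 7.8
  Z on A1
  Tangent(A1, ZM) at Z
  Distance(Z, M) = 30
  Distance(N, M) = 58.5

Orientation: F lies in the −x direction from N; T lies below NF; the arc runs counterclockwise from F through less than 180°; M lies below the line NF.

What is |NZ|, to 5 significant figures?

55.228

Checks: |TZ| = 7.800 ✓; ∠(TZ, ZM) = 90.00° ✓; |ZM| = 30.00 ✓; |NM| = 58.50 ✓.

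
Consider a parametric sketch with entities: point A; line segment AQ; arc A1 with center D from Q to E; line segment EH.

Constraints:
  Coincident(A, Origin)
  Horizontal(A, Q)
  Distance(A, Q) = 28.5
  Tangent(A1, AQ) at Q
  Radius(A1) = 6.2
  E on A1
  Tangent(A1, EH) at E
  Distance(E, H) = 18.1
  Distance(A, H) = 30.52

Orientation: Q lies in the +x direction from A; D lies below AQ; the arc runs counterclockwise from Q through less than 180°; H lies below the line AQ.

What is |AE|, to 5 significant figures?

22.987

Checks: A.y = 0.00, Q.y = 0.00 ✓; |DE| = 6.200 ✓; ∠(DE, EH) = 90.00° ✓; |EH| = 18.10 ✓; |AH| = 30.52 ✓.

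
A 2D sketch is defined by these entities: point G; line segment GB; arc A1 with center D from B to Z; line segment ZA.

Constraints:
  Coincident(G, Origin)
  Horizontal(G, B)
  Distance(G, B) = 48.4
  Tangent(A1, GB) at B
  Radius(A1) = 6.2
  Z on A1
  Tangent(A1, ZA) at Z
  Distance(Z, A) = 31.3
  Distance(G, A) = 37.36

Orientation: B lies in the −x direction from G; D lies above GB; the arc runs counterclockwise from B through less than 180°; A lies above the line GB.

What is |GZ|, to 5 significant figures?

43.467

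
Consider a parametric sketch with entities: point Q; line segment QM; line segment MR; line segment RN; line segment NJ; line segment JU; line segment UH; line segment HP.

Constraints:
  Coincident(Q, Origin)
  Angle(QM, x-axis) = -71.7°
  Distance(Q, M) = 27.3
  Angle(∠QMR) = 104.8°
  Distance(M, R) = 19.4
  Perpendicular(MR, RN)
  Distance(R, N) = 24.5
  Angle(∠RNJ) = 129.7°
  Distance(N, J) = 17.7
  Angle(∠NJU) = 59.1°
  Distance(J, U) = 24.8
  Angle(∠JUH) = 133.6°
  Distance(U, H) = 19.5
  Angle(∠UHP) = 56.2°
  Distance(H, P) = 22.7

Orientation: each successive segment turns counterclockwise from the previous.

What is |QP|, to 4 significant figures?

29.52

∠JUH = 133.6° gives UH at -48.90° from the x-axis; with |UH| = 19.5, H = (22.68, -29.22). ∠UHP = 56.2° gives HP at 74.90° from the x-axis; with |HP| = 22.7, P = (28.60, -7.299). Then |QP| = |P − Q| = 29.52.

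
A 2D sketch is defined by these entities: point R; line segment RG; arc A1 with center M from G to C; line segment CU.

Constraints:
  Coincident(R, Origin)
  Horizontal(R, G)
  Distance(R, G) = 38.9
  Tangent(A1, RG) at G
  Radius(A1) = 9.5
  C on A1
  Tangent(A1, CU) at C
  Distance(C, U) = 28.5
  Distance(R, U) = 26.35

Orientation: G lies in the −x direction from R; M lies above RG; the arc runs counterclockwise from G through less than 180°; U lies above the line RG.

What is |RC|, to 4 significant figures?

32.21

R is at the origin; R and G share the same y with |RG| = 38.9 and G on the −x side, so G = (-38.90, 0.000). A1 meets RG tangentially, so MG is at right angles to RG, so M = G + (0, 9.5) = (-38.90, 9.500). Since MC ⟂ CU (tangency), |MU| = √(9.5² + 28.5²) = 30.04 regardless of where C sits on A1. So U lies on both circle(R, 26.35) and circle(M, 30.04); the above-RG intersection is U = (-12.23, 23.34). C is the foot of the tangent from U: C = (-32.08, 2.884).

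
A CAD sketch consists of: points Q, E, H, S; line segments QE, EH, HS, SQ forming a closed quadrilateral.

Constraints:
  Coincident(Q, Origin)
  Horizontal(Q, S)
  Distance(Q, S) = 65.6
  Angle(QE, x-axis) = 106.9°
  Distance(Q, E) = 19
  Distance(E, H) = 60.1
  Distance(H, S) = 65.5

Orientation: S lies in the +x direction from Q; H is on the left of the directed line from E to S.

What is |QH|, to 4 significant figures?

70.65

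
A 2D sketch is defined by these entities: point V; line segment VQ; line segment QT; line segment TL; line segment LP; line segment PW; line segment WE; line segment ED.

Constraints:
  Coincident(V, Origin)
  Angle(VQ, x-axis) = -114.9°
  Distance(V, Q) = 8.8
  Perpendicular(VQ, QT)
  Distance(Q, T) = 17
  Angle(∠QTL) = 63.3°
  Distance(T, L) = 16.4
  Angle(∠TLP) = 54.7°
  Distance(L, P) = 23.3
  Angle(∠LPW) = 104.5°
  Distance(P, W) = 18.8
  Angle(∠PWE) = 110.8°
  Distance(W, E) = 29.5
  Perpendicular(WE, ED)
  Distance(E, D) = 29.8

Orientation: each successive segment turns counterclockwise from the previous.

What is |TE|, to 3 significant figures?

22.6

V is at the origin; VQ runs at -114.9° with length 8.8, so Q = (-3.71, -7.98). VQ ⟂ QT, so QT runs at -24.9°; with |QT| = 17.0, T = (11.7, -15.1). ∠QTL = 63.3° gives TL at 91.8° from the x-axis; with |TL| = 16.4, L = (11.2, 1.25). ∠TLP = 54.7° gives LP at -143° from the x-axis; with |LP| = 23.3, P = (-7.38, -12.8). ∠LPW = 104.5° gives PW at -67.4° from the x-axis; with |PW| = 18.8, W = (-0.159, -30.2). ∠PWE = 110.8° gives WE at 1.80° from the x-axis; with |WE| = 29.5, E = (29.3, -29.2). Then |TE| = |E − T| = 22.6.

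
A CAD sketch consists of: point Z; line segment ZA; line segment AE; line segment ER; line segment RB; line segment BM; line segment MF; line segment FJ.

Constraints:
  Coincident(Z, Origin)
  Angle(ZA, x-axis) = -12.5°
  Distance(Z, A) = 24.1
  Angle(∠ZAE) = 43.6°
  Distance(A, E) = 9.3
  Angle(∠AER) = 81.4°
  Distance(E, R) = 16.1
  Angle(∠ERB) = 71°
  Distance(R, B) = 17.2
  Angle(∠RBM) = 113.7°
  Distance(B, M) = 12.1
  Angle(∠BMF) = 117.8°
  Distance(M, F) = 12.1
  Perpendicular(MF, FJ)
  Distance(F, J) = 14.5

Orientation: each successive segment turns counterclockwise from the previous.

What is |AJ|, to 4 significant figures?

10.32

Z is at the origin; ZA runs at -12.5° with length 24.1, so A = (23.53, -5.216). ∠ZAE = 43.6° gives AE at 123.9° from the x-axis; with |AE| = 9.3, E = (18.34, 2.503). ∠AER = 81.4° gives ER at -137.5° from the x-axis; with |ER| = 16.1, R = (6.472, -8.374). ∠ERB = 71.0° gives RB at -28.50° from the x-axis; with |RB| = 17.2, B = (21.59, -16.58). ∠RBM = 113.7° gives BM at 37.80° from the x-axis; with |BM| = 12.1, M = (31.15, -9.165). ∠BMF = 117.8° gives MF at 100.0° from the x-axis; with |MF| = 12.1, F = (29.05, 2.751). MF ⟂ FJ, so FJ runs at -170.0°; with |FJ| = 14.5, J = (14.77, 0.2332). Then |AJ| = |J − A| = 10.32.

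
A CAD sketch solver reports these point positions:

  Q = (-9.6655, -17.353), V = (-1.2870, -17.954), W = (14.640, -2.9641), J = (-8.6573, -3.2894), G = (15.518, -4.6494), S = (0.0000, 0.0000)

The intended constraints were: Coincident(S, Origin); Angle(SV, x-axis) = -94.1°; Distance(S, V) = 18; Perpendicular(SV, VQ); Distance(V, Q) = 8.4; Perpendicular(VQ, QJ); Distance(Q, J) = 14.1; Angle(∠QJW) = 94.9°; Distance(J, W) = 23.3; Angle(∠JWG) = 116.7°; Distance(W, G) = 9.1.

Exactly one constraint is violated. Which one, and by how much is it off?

Distance(W, G) = 9.1 — off by 7.20.

S = (0.00, 0.00) ✓; SV at -94.10° ✓; |SV| = 18.00 ✓; ∠(SV, VQ) = 90.00° ✓; |VQ| = 8.400 ✓; ∠(VQ, QJ) = 90.00° ✓; |QJ| = 14.10 ✓; ∠QJW = 94.90° ✓; |JW| = 23.30 ✓; ∠JWG = 116.7° ✓; |WG| = 1.900 ✗.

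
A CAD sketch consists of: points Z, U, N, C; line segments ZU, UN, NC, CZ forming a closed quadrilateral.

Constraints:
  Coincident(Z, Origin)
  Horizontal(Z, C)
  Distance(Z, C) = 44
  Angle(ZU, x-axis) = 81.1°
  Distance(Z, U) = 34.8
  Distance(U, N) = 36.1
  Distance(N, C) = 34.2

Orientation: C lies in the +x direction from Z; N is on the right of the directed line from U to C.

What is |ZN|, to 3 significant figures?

9.94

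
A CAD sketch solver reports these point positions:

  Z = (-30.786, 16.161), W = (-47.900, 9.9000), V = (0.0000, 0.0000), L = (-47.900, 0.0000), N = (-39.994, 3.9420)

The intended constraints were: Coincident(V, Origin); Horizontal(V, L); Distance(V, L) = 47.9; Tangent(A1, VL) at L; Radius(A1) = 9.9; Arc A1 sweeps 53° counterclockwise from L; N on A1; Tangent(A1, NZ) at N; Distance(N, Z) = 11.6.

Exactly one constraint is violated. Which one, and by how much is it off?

Distance(N, Z) = 11.6 — off by 3.70.

V = (0.00, 0.00) ✓; V.y = 0.00, L.y = 0.00 ✓; |VL| = 47.90 ✓; ∠(WL, LV) = 90.00° ✓; |WL| = 9.900 ✓; bearing(W→N) − bearing(W→L) = 53.00° ✓; |WN| = 9.900 ✓; ∠(WN, NZ) = 90.00° ✓; |NZ| = 15.30 ✗.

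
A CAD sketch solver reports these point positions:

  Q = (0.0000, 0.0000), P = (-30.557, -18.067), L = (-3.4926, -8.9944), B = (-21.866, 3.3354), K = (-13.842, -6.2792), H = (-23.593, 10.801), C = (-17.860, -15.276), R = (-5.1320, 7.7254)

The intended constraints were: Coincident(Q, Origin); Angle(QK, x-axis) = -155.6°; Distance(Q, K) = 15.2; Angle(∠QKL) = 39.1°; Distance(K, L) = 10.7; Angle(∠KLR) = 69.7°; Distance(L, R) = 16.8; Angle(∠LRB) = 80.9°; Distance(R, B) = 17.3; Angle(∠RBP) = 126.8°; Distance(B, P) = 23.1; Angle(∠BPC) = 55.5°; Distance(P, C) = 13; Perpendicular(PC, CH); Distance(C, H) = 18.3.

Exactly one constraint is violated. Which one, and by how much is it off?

Distance(C, H) = 18.3 — off by 8.40.

Q = (0.00, 0.00) ✓; QK at -155.6° ✓; |QK| = 15.20 ✓; ∠QKL = 39.10° ✓; |KL| = 10.70 ✓; ∠KLR = 69.70° ✓; |LR| = 16.80 ✓; ∠LRB = 80.90° ✓; |RB| = 17.30 ✓; ∠RBP = 126.8° ✓; |BP| = 23.10 ✓; ∠BPC = 55.50° ✓; |PC| = 13.00 ✓; ∠(PC, CH) = 90.00° ✓; |CH| = 26.70 ✗.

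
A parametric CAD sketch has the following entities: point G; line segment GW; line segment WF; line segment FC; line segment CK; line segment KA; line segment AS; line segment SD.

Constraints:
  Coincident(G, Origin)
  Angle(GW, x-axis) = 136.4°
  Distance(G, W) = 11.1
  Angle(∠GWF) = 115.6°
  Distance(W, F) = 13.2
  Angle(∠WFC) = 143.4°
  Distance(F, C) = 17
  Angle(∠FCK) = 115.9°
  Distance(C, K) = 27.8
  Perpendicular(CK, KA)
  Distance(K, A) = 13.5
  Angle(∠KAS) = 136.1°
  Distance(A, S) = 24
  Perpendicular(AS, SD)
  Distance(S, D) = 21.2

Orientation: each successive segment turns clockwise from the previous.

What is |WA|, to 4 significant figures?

35.95

G is at the origin; GW runs at 136.4° with length 11.1, so W = (-8.038, 7.655). ∠GWF = 115.6° gives WF at 72.00° from the x-axis; with |WF| = 13.2, F = (-3.959, 20.21). ∠WFC = 143.4° gives FC at 35.40° from the x-axis; with |FC| = 17.0, C = (9.898, 30.06). ∠FCK = 115.9° gives CK at -28.70° from the x-axis; with |CK| = 27.8, K = (34.28, 16.71). CK ⟂ KA, so KA runs at -118.7°; with |KA| = 13.5, A = (27.80, 4.865). Then |WA| = |A − W| = 35.95.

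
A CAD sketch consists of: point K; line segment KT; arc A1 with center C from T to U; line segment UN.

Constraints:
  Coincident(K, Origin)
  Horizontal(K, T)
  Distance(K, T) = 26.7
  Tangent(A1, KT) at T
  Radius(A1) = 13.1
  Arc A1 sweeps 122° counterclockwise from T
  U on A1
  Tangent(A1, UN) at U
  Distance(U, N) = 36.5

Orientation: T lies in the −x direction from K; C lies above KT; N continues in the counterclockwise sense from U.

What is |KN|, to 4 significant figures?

61.81

On A1, T sits at bearing -90° from C; a 122° counterclockwise sweep puts U at bearing 32°, so U = C + 13.1·(cos 32°, sin 32°) = (-15.59, 20.04). Since A1 is tangent to UN there, CU ⟂ UN, so UN runs along (−sin 32°, cos 32°); with |UN| = 36.5, N = (-34.93, 51.00). Then |KN| = |N − K| = 61.81.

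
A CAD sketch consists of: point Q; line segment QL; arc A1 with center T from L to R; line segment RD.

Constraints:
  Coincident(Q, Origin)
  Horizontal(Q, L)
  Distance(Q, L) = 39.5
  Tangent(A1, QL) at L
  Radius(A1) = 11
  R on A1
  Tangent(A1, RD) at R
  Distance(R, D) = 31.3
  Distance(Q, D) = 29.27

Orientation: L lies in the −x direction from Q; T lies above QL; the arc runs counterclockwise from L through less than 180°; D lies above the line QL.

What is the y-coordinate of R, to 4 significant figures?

3.749

Q is at the origin; Q and L share the same y with |QL| = 39.5 and L on the −x side, so L = (-39.50, 0.000). The tangent condition forces TL to be normal to QL, so T = L + (0, 11) = (-39.50, 11.00). Since TR ⟂ RD (tangency), |TD| = √(11.0² + 31.3²) = 33.18 regardless of where R sits on A1. So D lies on both circle(Q, 29.27) and circle(T, 33.18); the above-QL intersection is D = (-10.60, 27.29). R is the foot of the tangent from D: R = (-31.23, 3.749).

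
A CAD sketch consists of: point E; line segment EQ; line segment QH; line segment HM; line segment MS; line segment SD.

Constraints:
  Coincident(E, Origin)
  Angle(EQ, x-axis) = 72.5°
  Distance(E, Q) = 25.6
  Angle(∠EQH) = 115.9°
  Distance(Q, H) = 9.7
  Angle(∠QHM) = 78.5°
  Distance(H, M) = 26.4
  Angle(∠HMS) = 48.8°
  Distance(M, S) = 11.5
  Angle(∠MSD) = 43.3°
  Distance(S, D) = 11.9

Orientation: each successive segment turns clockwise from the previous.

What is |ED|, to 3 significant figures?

20.9

E is at the origin; EQ runs at 72.5° with length 25.6, so Q = (7.70, 24.4). ∠EQH = 115.9° gives QH at 8.40° from the x-axis; with |QH| = 9.7, H = (17.3, 25.8). ∠QHM = 78.5° gives HM at -93.1° from the x-axis; with |HM| = 26.4, M = (15.9, -0.529). ∠HMS = 48.8° gives MS at 136° from the x-axis; with |MS| = 11.5, S = (7.64, 7.50). ∠MSD = 43.3° gives SD at -1.00° from the x-axis; with |SD| = 11.9, D = (19.5, 7.29). Then |ED| = |D − E| = 20.9.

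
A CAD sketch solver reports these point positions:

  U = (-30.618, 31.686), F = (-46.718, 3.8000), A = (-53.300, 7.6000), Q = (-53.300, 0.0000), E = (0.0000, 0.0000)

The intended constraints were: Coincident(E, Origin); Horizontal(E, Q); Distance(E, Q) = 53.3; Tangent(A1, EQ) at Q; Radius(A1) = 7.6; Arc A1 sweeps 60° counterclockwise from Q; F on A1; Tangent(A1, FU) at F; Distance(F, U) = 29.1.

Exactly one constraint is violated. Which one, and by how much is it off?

Distance(F, U) = 29.1 — off by 3.10.

E = (0.00, 0.00) ✓; E.y = 0.00, Q.y = 0.00 ✓; |EQ| = 53.30 ✓; ∠(AQ, QE) = 90.00° ✓; |AQ| = 7.600 ✓; bearing(A→F) − bearing(A→Q) = 60.00° ✓; |AF| = 7.600 ✓; ∠(AF, FU) = 90.00° ✓; |FU| = 32.20 ✗.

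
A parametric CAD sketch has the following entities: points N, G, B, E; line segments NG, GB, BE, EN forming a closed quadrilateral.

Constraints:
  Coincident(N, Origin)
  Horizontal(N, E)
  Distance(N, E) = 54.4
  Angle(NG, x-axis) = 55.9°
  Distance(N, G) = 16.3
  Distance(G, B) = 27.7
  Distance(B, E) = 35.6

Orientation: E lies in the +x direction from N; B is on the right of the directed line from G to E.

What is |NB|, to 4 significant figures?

23.80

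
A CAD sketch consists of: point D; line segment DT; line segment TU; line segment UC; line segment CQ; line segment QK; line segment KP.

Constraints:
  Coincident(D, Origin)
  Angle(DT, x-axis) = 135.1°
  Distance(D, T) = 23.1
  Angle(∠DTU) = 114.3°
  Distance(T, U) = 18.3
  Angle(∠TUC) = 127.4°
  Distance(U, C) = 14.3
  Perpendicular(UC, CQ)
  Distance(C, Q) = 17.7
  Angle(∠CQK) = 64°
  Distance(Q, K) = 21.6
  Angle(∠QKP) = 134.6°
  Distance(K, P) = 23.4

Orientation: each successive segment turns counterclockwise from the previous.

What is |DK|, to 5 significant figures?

27.102

D is at the origin; DT runs at 135.1° with length 23.1, so T = (-16.363, 16.306). ∠DTU = 114.3° gives TU at -159.20° from the x-axis; with |TU| = 18.3, U = (-33.470, 9.8072). ∠TUC = 127.4° gives UC at -106.60° from the x-axis; with |UC| = 14.3, C = (-37.555, -3.8968). The perpendicularity gives CQ at right angles to UC, so CQ runs at -16.600°; with |CQ| = 17.7, Q = (-20.593, -8.9535). ∠CQK = 64.0° gives QK at 99.400° from the x-axis; with |QK| = 21.6, K = (-24.121, 12.356). Then |DK| = |K − D| = 27.102.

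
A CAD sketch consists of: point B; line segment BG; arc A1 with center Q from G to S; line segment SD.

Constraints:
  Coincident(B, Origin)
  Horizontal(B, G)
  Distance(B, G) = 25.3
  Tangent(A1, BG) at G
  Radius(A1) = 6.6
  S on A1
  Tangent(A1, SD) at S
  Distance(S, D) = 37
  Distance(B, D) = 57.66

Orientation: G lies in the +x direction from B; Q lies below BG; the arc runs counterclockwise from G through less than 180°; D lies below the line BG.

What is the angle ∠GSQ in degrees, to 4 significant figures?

27.91°

Checks: |BG| = 25.30 ✓; |QS| = 6.600 ✓; ∠(QS, SD) = 90.00° ✓; |SD| = 37.00 ✓; |BD| = 57.66 ✓.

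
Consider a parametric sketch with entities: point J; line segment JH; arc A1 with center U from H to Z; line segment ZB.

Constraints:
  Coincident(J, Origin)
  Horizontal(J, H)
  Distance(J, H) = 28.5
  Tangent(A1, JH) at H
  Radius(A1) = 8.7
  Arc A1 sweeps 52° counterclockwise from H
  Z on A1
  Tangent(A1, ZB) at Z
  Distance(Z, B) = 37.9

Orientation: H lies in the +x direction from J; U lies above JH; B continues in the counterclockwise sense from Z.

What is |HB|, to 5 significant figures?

44.880

On A1, H sits at bearing -90° from U; a 52° counterclockwise sweep puts Z at bearing -38°, so Z = U + 8.7·(cos -38°, sin -38°) = (35.356, 3.3437). Since A1 is tangent to ZB there, UZ ⟂ ZB, so ZB runs along (−sin -38°, cos -38°); with |ZB| = 37.9, B = (58.689, 33.209). Then |HB| = |B − H| = 44.880.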